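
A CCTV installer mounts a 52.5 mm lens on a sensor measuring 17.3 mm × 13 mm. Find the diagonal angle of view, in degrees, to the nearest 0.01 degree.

Sensor diagonal = √(17.3² + 13²) = √468.2900 ≈ 21.6400 mm.
Angle of view α = 2·arctan(d/2f) with d = 21.6400 mm and f = 52.5 mm.
d/2f = 0.20610; arctan(0.20610) ≈ 11.6453°, so α ≈ 23.2907°.

23.29°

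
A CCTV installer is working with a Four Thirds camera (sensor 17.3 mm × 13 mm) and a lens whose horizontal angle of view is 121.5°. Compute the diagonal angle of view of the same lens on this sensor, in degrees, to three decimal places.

131.763°

From the horizontal AOV: f = 17.3 / (2·tan(60.75°)) = 17.3 / 3.57126 ≈ 4.8442 mm.
Sensor diagonal = √(17.3² + 13²) = √468.2900 ≈ 21.6400 mm.
Diagonal AOV = 2·arctan(21.6400 / (2 × 4.8442)) = 2·arctan(2.23358) ≈ 131.7628°.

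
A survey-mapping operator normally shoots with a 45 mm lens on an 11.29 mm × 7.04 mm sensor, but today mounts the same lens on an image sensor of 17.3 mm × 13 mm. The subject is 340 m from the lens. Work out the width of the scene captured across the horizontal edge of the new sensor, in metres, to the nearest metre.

131 m

The focal length stays 45 mm; the relevant sensor dimension is now w = 17.3 mm. Object distance dₒ = 340 m = 340000 mm.
Thin-lens field width W = w·(dₒ − f)/f = 17.3 × (340000 − 45)/45 ≈ 130693.811 mm = 130.694 m.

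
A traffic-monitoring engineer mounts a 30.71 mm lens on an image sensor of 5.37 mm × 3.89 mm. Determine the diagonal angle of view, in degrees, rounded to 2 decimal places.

Sensor diagonal = √(5.37² + 3.89²) = √43.9690 ≈ 6.6309 mm.
Angle of view α = 2·arctan(d/2f) with d = 6.6309 mm and f = 30.71 mm.
d/2f = 0.10796; arctan(0.10796) ≈ 6.1618°, so α ≈ 12.3236°.

12.32°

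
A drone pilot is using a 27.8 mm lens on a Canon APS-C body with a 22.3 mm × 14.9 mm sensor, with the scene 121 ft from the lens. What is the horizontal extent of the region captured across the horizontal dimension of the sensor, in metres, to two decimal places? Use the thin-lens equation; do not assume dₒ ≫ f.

dₒ: 121 ft × 304.8 mm/ft = 36880.80 mm.
Similar triangles through the lens centre give W/dₒ = w/dᵢ; with 1/f = 1/dₒ + 1/dᵢ this gives W = w·(dₒ − f)/f.
W = 22.3 mm × (36880.8 − 27.8) / 27.8 = 22.3 × 1325.6474 ≈ 29561.938 mm = 29.5619 m.

29.56 m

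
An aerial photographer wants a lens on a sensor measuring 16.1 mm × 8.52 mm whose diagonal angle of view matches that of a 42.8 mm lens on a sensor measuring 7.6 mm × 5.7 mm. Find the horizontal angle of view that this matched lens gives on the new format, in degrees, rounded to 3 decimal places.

11.205°

Sensor diagonal = √(7.6² + 5.7²) = √90.2500 ≈ 9.5000 mm.
Sensor diagonal = √(16.1² + 8.52²) = √331.8004 ≈ 18.2154 mm.
Equal diagonal AOV ⇒ f₂ = f₁ · 18.2154/9.5000 = 42.8 × 1.91741 ≈ 82.0651 mm.
Horizontal AOV on the new format = 2·arctan(16.1 / (2 × 82.0651)) = 2·arctan(0.09809) ≈ 11.2048°.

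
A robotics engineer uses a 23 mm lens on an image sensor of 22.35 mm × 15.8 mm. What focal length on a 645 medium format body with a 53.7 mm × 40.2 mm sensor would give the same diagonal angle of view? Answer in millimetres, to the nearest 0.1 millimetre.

Sensor diagonal = √(22.35² + 15.8²) = √749.1625 ≈ 27.3708 mm.
Sensor diagonal = √(53.7² + 40.2²) = √4499.7300 ≈ 67.0800 mm.
Equal angle of view means equal diagonal/f ratio, so f₂ = f₁ · (diagonal₂/diagonal₁) = 23 × 67.0800/27.3708.
f₂ = 23 × 2.45078 ≈ 56.368 mm.

56.4 mm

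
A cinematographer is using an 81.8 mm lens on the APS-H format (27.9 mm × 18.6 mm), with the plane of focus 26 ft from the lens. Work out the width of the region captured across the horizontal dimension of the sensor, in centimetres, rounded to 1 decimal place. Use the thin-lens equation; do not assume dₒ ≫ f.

dₒ: 26 ft × 304.8 mm/ft = 7924.80 mm.
Similar triangles through the lens centre give W/dₒ = w/dᵢ; with 1/f = 1/dₒ + 1/dᵢ this gives W = w·(dₒ − f)/f.
W = 27.9 mm × (7924.8 − 81.8) / 81.8 = 27.9 × 95.8802 ≈ 2675.057 mm = 267.506 cm.

267.5 cm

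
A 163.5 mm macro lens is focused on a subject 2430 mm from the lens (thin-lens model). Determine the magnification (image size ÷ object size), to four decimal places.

Thin lens: 1/f = 1/dₒ + 1/dᵢ → 1/dᵢ = 1/163.5 − 1/2430 = 0.0057047 mm⁻¹, so dᵢ ≈ 175.2945 mm.
Magnification m = dᵢ/dₒ = 175.2945/2430 ≈ 0.07214.

0.0721×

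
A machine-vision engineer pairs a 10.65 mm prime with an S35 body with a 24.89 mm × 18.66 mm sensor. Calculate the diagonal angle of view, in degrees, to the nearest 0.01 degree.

111.20°

Sensor diagonal = √(24.89² + 18.66²) = √967.7077 ≈ 31.1080 mm.
Angle of view α = 2·arctan(d/2f) with d = 31.1080 mm and f = 10.65 mm.
d/2f = 1.46047; arctan(1.46047) ≈ 55.6001°, so α ≈ 111.2002°.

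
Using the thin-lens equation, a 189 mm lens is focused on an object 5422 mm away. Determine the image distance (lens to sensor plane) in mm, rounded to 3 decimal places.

195.826 mm

1/dᵢ = 1/f − 1/dₒ = 1/189 − 1/5422 = 0.0051066 mm⁻¹.
dᵢ = 1/0.0051066 ≈ 195.8261 mm.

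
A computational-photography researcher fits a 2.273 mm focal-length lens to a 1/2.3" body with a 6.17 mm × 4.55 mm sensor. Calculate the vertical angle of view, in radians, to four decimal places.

Angle of view α = 2·arctan(h/2f) with h = 4.55 mm and f = 2.273 mm.
h/2f = 1.00088; arctan(1.00088) ≈ 0.7858 rad, so α ≈ 1.5717 rad.

1.5717 rad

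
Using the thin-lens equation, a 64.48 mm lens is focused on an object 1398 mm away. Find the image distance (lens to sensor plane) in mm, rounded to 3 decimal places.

67.598 mm

1/dᵢ = 1/f − 1/dₒ = 1/64.48 − 1/1398 = 0.0147934 mm⁻¹.
dᵢ = 1/0.0147934 ≈ 67.5978 mm.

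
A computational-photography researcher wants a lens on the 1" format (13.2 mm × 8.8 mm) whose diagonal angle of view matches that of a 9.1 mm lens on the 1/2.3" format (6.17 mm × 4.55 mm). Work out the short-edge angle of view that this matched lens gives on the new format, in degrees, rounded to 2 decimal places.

26.30°

Sensor diagonal = √(6.17² + 4.55²) = √58.7714 ≈ 7.6663 mm.
Sensor diagonal = √(13.2² + 8.8²) = √251.6800 ≈ 15.8644 mm.
Equal diagonal AOV ⇒ f₂ = f₁ · 15.8644/7.6663 = 9.1 × 2.06939 ≈ 18.8314 mm.
Short-edge AOV on the new format = 2·arctan(8.8 / (2 × 18.8314)) = 2·arctan(0.23365) ≈ 26.3027°.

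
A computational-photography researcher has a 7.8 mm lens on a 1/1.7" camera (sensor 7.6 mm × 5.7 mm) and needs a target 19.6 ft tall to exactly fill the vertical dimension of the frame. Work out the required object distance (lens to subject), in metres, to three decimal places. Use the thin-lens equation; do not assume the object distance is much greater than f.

8.183 m

W: 19.6 ft × 304.8 mm/ft = 5974.08 mm.
Magnification m = h/W = dᵢ/dₒ; combined with 1/f = 1/dₒ + 1/dᵢ this gives dₒ = f·(1 + W/h).
dₒ = 7.8 mm × (1 + 5974.08/5.7) = 7.8 × 1049.0842 ≈ 8182.857 mm = 8.18286 m.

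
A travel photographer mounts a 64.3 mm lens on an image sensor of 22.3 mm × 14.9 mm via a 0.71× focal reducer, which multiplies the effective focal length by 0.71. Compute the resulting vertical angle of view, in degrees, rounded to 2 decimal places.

Effective focal length f = 64.3 × 0.71 = 45.653 mm.
α = 2·arctan(14.9 / (2 × 45.653)) = 2·arctan(0.16319) ≈ 18.5365°.

18.54°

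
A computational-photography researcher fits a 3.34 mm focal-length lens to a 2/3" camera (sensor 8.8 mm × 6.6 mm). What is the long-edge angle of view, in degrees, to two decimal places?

Angle of view α = 2·arctan(w/2f) with w = 8.8 mm and f = 3.34 mm.
w/2f = 1.31737; arctan(1.31737) ≈ 52.7982°, so α ≈ 105.5964°.

105.60°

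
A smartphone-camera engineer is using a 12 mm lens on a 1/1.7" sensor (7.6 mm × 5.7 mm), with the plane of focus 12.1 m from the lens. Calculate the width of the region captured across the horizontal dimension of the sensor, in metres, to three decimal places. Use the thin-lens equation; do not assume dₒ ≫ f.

7.656 m

dₒ: 12.1 m = 12100 mm.
Similar triangles through the lens centre give W/dₒ = w/dᵢ; with 1/f = 1/dₒ + 1/dᵢ this gives W = w·(dₒ − f)/f.
W = 7.6 mm × (12100 − 12) / 12 = 7.6 × 1007.3333 ≈ 7655.733 mm = 7.65573 m.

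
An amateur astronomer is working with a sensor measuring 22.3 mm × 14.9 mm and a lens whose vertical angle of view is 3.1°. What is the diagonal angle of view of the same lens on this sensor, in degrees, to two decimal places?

From the vertical AOV: f = 14.9 / (2·tan(1.55°)) = 14.9 / 0.05412 ≈ 275.3222 mm.
Sensor diagonal = √(22.3² + 14.9²) = √719.3000 ≈ 26.8198 mm.
Diagonal AOV = 2·arctan(26.8198 / (2 × 275.3222)) = 2·arctan(0.04871) ≈ 5.5769°.

5.58°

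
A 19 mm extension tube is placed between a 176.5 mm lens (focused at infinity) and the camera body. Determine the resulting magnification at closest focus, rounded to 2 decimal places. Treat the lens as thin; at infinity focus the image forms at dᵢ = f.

0.11×

The tube moves the image plane from f to f + e, so dᵢ = 176.5 + 19 = 195.5 mm. Focus is achieved when 1/f = 1/dₒ + 1/dᵢ, giving dₒ = 1/(1/f − 1/(f+e)).
Magnification m = dᵢ/dₒ = (f+e)·(1/f − 1/(f+e)) = e/f = 19/176.5 ≈ 0.1076.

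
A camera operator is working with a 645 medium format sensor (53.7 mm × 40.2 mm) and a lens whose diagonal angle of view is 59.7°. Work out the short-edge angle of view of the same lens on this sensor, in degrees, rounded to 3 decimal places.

37.957°

Sensor diagonal = √(53.7² + 40.2²) = √4499.7300 ≈ 67.0800 mm.
From the diagonal AOV: f = 67.0800 / (2·tan(29.85°)) = 67.0800 / 1.14773 ≈ 58.4458 mm.
Short-edge AOV = 2·arctan(40.2 / (2 × 58.4458)) = 2·arctan(0.34391) ≈ 37.9570°.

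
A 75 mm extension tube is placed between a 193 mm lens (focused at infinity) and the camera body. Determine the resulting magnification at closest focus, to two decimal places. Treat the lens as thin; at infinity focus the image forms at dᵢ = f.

0.39×

The tube moves the image plane from f to f + e, so dᵢ = 193 + 75 = 268 mm. Focus is achieved when 1/f = 1/dₒ + 1/dᵢ, giving dₒ = 1/(1/f − 1/(f+e)).
Magnification m = dᵢ/dₒ = (f+e)·(1/f − 1/(f+e)) = e/f = 75/193 ≈ 0.3886.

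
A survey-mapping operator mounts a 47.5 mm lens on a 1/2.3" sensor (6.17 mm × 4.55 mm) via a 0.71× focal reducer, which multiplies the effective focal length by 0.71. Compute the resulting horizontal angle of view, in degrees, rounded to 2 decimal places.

10.45°

Effective focal length f = 47.5 × 0.71 = 33.725 mm.
α = 2·arctan(6.17 / (2 × 33.725)) = 2·arctan(0.09148) ≈ 10.4532°.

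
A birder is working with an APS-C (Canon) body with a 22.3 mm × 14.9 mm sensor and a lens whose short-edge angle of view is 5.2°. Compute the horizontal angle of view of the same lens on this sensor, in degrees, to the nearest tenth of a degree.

From the short-edge AOV: f = 14.9 / (2·tan(2.6°)) = 14.9 / 0.09082 ≈ 164.0617 mm.
Horizontal AOV = 2·arctan(22.3 / (2 × 164.0617)) = 2·arctan(0.06796) ≈ 7.7759°.

7.8°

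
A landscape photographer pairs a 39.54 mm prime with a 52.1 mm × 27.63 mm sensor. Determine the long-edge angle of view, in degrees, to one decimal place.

Angle of view α = 2·arctan(w/2f) with w = 52.1 mm and f = 39.54 mm.
w/2f = 0.65883; arctan(0.65883) ≈ 33.3780°, so α ≈ 66.7559°.

66.8°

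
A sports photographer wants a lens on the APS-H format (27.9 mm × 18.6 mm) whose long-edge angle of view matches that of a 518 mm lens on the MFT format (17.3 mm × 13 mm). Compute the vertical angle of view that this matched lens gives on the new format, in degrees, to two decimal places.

Equal long-edge AOV ⇒ f₂ = f₁ · 27.9/17.3 = 518 × 1.61272 ≈ 835.3873 mm.
Vertical AOV on the new format = 2·arctan(18.6 / (2 × 835.3873)) = 2·arctan(0.01113) ≈ 1.2756°.

1.28°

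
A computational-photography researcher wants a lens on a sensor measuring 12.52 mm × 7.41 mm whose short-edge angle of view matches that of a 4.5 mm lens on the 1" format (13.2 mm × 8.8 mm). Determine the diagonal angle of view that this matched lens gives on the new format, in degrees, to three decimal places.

124.969°

Equal short-edge AOV ⇒ f₂ = f₁ · 7.41/8.8 = 4.5 × 0.84205 ≈ 3.7892 mm.
Sensor diagonal = √(12.52² + 7.41²) = √211.6585 ≈ 14.5485 mm.
Diagonal AOV on the new format = 2·arctan(14.5485 / (2 × 3.7892)) = 2·arctan(1.91973) ≈ 124.9694°.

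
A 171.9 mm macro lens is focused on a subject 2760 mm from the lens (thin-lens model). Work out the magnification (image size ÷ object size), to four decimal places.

0.0664×

Thin lens: 1/f = 1/dₒ + 1/dᵢ → 1/dᵢ = 1/171.9 − 1/2760 = 0.0054550 mm⁻¹, so dᵢ ≈ 183.3175 mm.
Magnification m = dᵢ/dₒ = 183.3175/2760 ≈ 0.06642.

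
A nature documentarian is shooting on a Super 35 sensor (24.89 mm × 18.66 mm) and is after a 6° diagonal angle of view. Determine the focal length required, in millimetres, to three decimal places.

296.788 mm

Sensor diagonal = √(24.89² + 18.66²) = √967.7077 ≈ 31.1080 mm.
From α = 2·arctan(d/2f) we get f = d / (2·tan(α/2)).
With d = 31.1080 mm and α/2 = 3°, tan(α/2) ≈ 0.05241, so f ≈ 31.1080 / 0.10482 ≈ 296.7880 mm.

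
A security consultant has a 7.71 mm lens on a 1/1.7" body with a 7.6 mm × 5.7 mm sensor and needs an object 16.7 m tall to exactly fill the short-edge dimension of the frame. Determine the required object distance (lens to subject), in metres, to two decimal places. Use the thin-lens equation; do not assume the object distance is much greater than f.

W: 16.7 m = 16700 mm.
Magnification m = h/W = dᵢ/dₒ; combined with 1/f = 1/dₒ + 1/dᵢ this gives dₒ = f·(1 + W/h).
dₒ = 7.71 mm × (1 + 16700/5.7) = 7.71 × 2930.8246 ≈ 22596.657 mm = 22.5967 m.

22.60 m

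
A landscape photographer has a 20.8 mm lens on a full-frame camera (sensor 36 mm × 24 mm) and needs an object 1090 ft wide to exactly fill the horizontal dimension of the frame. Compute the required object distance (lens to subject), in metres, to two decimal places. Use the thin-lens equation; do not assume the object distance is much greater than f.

191.98 m

W: 1090 ft × 304.8 mm/ft = 332231.99 mm.
Magnification m = w/W = dᵢ/dₒ; combined with 1/f = 1/dₒ + 1/dᵢ this gives dₒ = f·(1 + W/w).
dₒ = 20.8 mm × (1 + 332232/36) = 20.8 × 9229.6664 ≈ 191977.061 mm = 191.977 m.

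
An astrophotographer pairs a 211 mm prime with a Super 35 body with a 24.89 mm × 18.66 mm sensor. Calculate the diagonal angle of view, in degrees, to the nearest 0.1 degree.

8.4°

Sensor diagonal = √(24.89² + 18.66²) = √967.7077 ≈ 31.1080 mm.
Angle of view α = 2·arctan(d/2f) with d = 31.1080 mm and f = 211 mm.
d/2f = 0.07372; arctan(0.07372) ≈ 4.2160°, so α ≈ 8.4319°.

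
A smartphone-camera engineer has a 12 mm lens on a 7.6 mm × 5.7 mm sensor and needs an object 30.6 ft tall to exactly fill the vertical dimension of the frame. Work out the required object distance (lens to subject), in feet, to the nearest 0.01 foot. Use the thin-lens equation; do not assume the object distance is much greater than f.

64.46 ft

W: 30.6 ft × 304.8 mm/ft = 9326.88 mm.
Magnification m = h/W = dᵢ/dₒ; combined with 1/f = 1/dₒ + 1/dᵢ this gives dₒ = f·(1 + W/h).
dₒ = 12 mm × (1 + 9326.88/5.7) = 12 × 1637.2947 ≈ 19647.536 mm = 19647.536/304.8 ft = 64.4604 ft.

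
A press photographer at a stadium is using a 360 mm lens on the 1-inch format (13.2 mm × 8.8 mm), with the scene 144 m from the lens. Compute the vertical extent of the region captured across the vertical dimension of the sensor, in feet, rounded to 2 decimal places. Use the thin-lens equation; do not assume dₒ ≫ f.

dₒ: 144 m = 144000 mm.
Similar triangles through the lens centre give W/dₒ = h/dᵢ; with 1/f = 1/dₒ + 1/dᵢ this gives W = h·(dₒ − f)/f.
W = 8.8 mm × (144000 − 360) / 360 = 8.8 × 399.0000 ≈ 3511.200 mm = 3511.200/304.8 ft = 11.5197 ft.

11.52 ft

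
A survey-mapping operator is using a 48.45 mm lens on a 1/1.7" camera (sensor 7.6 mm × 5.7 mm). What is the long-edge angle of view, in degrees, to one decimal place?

9.0°

Angle of view α = 2·arctan(w/2f) with w = 7.6 mm and f = 48.45 mm.
w/2f = 0.07843; arctan(0.07843) ≈ 4.4846°, so α ≈ 8.9692°.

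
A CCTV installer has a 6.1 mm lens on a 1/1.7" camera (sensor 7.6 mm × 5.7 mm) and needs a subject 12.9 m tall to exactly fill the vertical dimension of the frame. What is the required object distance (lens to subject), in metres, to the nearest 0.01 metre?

13.81 m

W: 12.9 m = 12900 mm.
Magnification m = h/W = dᵢ/dₒ; combined with 1/f = 1/dₒ + 1/dᵢ this gives dₒ = f·(1 + W/h).
dₒ = 6.1 mm × (1 + 12900/5.7) = 6.1 × 2264.1579 ≈ 13811.363 mm = 13.8114 m.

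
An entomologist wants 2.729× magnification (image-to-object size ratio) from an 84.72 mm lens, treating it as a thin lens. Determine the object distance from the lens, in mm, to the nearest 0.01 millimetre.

115.76 mm

With m = dᵢ/dₒ and 1/f = 1/dₒ + 1/dᵢ, substituting dᵢ = m·dₒ gives 1/f = (1 + 1/m)/dₒ, hence dₒ = f·(1 + 1/m).
dₒ = 84.72 × (1 + 1/2.729) = 84.72 × 1.36643 ≈ 115.764 mm.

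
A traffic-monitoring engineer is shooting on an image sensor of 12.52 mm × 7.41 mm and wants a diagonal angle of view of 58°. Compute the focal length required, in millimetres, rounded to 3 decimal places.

13.123 mm

Sensor diagonal = √(12.52² + 7.41²) = √211.6585 ≈ 14.5485 mm.
From α = 2·arctan(d/2f) we get f = d / (2·tan(α/2)).
With d = 14.5485 mm and α/2 = 29°, tan(α/2) ≈ 0.55431, so f ≈ 14.5485 / 1.10862 ≈ 13.1231 mm.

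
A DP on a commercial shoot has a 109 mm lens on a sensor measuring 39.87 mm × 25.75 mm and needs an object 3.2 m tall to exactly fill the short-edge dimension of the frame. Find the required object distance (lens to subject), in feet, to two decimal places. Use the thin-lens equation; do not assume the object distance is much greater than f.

44.80 ft

W: 3.2 m = 3200 mm.
Magnification m = h/W = dᵢ/dₒ; combined with 1/f = 1/dₒ + 1/dᵢ this gives dₒ = f·(1 + W/h).
dₒ = 109 mm × (1 + 3200/25.75) = 109 × 125.2718 ≈ 13654.631 mm = 13654.631/304.8 ft = 44.7987 ft.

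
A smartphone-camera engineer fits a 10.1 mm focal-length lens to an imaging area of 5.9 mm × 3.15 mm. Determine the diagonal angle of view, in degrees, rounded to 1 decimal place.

Sensor diagonal = √(5.9² + 3.15²) = √44.7325 ≈ 6.6882 mm.
Angle of view α = 2·arctan(d/2f) with d = 6.6882 mm and f = 10.1 mm.
d/2f = 0.33110; arctan(0.33110) ≈ 18.3197°, so α ≈ 36.6395°.

36.6°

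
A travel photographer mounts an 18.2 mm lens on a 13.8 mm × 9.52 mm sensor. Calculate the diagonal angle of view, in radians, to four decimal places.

0.8632 rad

Sensor diagonal = √(13.8² + 9.52²) = √281.0704 ≈ 16.7652 mm.
Angle of view α = 2·arctan(d/2f) with d = 16.7652 mm and f = 18.2 mm.
d/2f = 0.46058; arctan(0.46058) ≈ 0.4316 rad, so α ≈ 0.8632 rad.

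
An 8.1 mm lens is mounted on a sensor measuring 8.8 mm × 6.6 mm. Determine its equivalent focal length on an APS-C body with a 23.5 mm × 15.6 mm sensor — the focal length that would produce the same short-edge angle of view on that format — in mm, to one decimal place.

19.1 mm

Equal angle of view means equal height/f ratio, so f₂ = f₁ · (height₂/height₁) = 8.1 × 15.6/6.6.
f₂ = 8.1 × 2.36364 ≈ 19.145 mm.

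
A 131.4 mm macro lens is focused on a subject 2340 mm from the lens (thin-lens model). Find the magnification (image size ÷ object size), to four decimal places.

Thin lens: 1/f = 1/dₒ + 1/dᵢ → 1/dᵢ = 1/131.4 − 1/2340 = 0.0071830 mm⁻¹, so dᵢ ≈ 139.2176 mm.
Magnification m = dᵢ/dₒ = 139.2176/2340 ≈ 0.05949.

0.0595×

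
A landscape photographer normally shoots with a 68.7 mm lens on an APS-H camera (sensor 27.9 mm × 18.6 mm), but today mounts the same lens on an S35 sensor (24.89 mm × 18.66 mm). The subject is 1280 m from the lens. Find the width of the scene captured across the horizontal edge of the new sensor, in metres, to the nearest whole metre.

The focal length stays 68.7 mm; the relevant sensor dimension is now w = 24.89 mm. Object distance dₒ = 1280 m = 1.28e+06 mm.
Thin-lens field width W = w·(dₒ − f)/f = 24.89 × (1.28e+06 − 68.7)/68.7 ≈ 463718.924 mm = 463.719 m.

464 m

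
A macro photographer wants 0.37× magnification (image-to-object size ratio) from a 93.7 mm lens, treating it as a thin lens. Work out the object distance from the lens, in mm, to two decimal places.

346.94 mm

With m = dᵢ/dₒ and 1/f = 1/dₒ + 1/dᵢ, substituting dᵢ = m·dₒ gives 1/f = (1 + 1/m)/dₒ, hence dₒ = f·(1 + 1/m).
dₒ = 93.7 × (1 + 1/0.37) = 93.7 × 3.70270 ≈ 346.943 mm.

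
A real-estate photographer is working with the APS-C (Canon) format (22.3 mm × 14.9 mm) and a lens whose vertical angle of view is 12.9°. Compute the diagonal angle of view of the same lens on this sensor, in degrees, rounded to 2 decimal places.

From the vertical AOV: f = 14.9 / (2·tan(6.45°)) = 14.9 / 0.22610 ≈ 65.8991 mm.
Sensor diagonal = √(22.3² + 14.9²) = √719.3000 ≈ 26.8198 mm.
Diagonal AOV = 2·arctan(26.8198 / (2 × 65.8991)) = 2·arctan(0.20349) ≈ 23.0043°.

23.00°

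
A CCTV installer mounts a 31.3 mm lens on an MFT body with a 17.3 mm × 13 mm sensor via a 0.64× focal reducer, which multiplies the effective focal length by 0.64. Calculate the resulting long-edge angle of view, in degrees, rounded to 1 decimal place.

Effective focal length f = 31.3 × 0.64 = 20.032 mm.
α = 2·arctan(17.3 / (2 × 20.032)) = 2·arctan(0.43181) ≈ 46.7103°.

46.7°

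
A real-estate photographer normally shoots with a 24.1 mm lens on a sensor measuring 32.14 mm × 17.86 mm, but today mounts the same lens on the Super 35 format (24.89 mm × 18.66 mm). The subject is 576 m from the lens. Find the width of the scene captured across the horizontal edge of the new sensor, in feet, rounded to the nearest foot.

The focal length stays 24.1 mm; the relevant sensor dimension is now w = 24.89 mm. Object distance dₒ = 576 m = 576000 mm.
Thin-lens field width W = w·(dₒ − f)/f = 24.89 × (576000 − 24.1)/24.1 ≈ 594856.438 mm = 594856.438/304.8 ft = 1951.63 ft.

1952 ft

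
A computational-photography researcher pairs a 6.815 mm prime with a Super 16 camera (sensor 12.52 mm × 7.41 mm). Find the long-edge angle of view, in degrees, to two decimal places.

Angle of view α = 2·arctan(w/2f) with w = 12.52 mm and f = 6.815 mm.
w/2f = 0.91856; arctan(0.91856) ≈ 42.5694°, so α ≈ 85.1388°.

85.14°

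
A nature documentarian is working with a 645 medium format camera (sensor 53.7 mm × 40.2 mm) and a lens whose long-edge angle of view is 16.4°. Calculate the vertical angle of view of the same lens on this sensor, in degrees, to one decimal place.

12.3°

From the long-edge AOV: f = 53.7 / (2·tan(8.2°)) = 53.7 / 0.28820 ≈ 186.3261 mm.
Vertical AOV = 2·arctan(40.2 / (2 × 186.3261)) = 2·arctan(0.10788) ≈ 12.3140°.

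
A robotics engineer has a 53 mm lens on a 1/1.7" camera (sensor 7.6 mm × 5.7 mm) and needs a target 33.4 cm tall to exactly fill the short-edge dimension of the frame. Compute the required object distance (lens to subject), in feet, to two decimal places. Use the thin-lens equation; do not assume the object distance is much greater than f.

10.36 ft

W: 33.4 cm = 334 mm.
Magnification m = h/W = dᵢ/dₒ; combined with 1/f = 1/dₒ + 1/dᵢ this gives dₒ = f·(1 + W/h).
dₒ = 53 mm × (1 + 334/5.7) = 53 × 59.5965 ≈ 3158.614 mm = 3158.614/304.8 ft = 10.3629 ft.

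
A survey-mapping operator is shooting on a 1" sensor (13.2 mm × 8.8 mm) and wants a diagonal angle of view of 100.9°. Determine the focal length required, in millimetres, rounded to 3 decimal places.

6.550 mm

Sensor diagonal = √(13.2² + 8.8²) = √251.6800 ≈ 15.8644 mm.
From α = 2·arctan(d/2f) we get f = d / (2·tan(α/2)).
With d = 15.8644 mm and α/2 = 50.45°, tan(α/2) ≈ 1.21094, so f ≈ 15.8644 / 2.42188 ≈ 6.5504 mm.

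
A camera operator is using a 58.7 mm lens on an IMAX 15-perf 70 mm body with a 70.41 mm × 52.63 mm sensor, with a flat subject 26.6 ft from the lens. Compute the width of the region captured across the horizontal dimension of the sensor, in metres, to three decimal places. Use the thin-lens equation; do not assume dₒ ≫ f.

9.655 m

dₒ: 26.6 ft × 304.8 mm/ft = 8107.68 mm.
Similar triangles through the lens centre give W/dₒ = w/dᵢ; with 1/f = 1/dₒ + 1/dᵢ this gives W = w·(dₒ − f)/f.
W = 70.41 mm × (8107.68 − 58.7) / 58.7 = 70.41 × 137.1206 ≈ 9654.662 mm = 9.65466 m.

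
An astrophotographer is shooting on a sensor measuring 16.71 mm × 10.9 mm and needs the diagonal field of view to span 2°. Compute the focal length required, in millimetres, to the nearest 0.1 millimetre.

Sensor diagonal = √(16.71² + 10.9²) = √398.0341 ≈ 19.9508 mm.
From α = 2·arctan(d/2f) we get f = d / (2·tan(α/2)).
With d = 19.9508 mm and α/2 = 1°, tan(α/2) ≈ 0.01746, so f ≈ 19.9508 / 0.03491 ≈ 571.4901 mm.

571.5 mm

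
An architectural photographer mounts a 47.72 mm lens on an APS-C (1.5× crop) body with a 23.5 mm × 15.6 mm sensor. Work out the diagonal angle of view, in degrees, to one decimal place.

32.9°

Sensor diagonal = √(23.5² + 15.6²) = √795.6100 ≈ 28.2066 mm.
Angle of view α = 2·arctan(d/2f) with d = 28.2066 mm and f = 47.72 mm.
d/2f = 0.29554; arctan(0.29554) ≈ 16.4646°, so α ≈ 32.9293°.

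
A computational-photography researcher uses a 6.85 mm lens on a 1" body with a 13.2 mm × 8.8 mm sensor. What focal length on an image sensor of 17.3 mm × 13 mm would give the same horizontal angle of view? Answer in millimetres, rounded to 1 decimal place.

9.0 mm

Equal angle of view means equal width/f ratio, so f₂ = f₁ · (width₂/width₁) = 6.85 × 17.3/13.2.
f₂ = 6.85 × 1.31061 ≈ 8.978 mm.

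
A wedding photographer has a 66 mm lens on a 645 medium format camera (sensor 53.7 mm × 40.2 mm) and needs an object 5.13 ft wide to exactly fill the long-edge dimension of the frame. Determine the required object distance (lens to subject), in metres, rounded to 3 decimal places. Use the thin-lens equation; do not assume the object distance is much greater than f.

W: 5.13 ft × 304.8 mm/ft = 1563.62 mm.
Magnification m = w/W = dᵢ/dₒ; combined with 1/f = 1/dₒ + 1/dᵢ this gives dₒ = f·(1 + W/w).
dₒ = 66 mm × (1 + 1563.62/53.7) = 66 × 30.1178 ≈ 1987.772 mm = 1.98777 m.

1.988 m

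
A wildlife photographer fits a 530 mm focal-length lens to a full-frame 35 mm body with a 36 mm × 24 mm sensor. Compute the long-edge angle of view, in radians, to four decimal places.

0.0679 rad

Angle of view α = 2·arctan(w/2f) with w = 36 mm and f = 530 mm.
w/2f = 0.03396; arctan(0.03396) ≈ 0.0339 rad, so α ≈ 0.0679 rad.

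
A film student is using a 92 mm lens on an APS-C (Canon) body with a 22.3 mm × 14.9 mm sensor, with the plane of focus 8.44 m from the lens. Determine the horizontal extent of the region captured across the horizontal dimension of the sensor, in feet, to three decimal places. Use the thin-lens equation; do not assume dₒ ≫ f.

dₒ: 8.44 m = 8440 mm.
Similar triangles through the lens centre give W/dₒ = w/dᵢ; with 1/f = 1/dₒ + 1/dᵢ this gives W = w·(dₒ − f)/f.
W = 22.3 mm × (8440 − 92) / 92 = 22.3 × 90.7391 ≈ 2023.483 mm = 2023.483/304.8 ft = 6.63872 ft.

6.639 ft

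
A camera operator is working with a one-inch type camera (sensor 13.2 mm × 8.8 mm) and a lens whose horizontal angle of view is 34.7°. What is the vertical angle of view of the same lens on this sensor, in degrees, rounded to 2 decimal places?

23.53°

From the horizontal AOV: f = 13.2 / (2·tan(17.35°)) = 13.2 / 0.62485 ≈ 21.1252 mm.
Vertical AOV = 2·arctan(8.8 / (2 × 21.1252)) = 2·arctan(0.20828) ≈ 23.5309°.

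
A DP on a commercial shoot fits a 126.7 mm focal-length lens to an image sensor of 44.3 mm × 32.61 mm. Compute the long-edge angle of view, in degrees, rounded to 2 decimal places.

Angle of view α = 2·arctan(w/2f) with w = 44.3 mm and f = 126.7 mm.
w/2f = 0.17482; arctan(0.17482) ≈ 9.9164°, so α ≈ 19.8327°.

19.83°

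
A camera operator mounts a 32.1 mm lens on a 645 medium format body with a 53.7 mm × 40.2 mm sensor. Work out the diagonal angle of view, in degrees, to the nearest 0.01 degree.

92.51°

Sensor diagonal = √(53.7² + 40.2²) = √4499.7300 ≈ 67.0800 mm.
Angle of view α = 2·arctan(d/2f) with d = 67.0800 mm and f = 32.1 mm.
d/2f = 1.04486; arctan(1.04486) ≈ 46.2568°, so α ≈ 92.5135°.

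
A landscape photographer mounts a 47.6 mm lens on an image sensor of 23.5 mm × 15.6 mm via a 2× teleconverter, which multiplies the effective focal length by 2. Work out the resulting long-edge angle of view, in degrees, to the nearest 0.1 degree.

14.1°

Effective focal length f = 47.6 × 2 = 95.2 mm.
α = 2·arctan(23.5 / (2 × 95.2)) = 2·arctan(0.12342) ≈ 14.0722°.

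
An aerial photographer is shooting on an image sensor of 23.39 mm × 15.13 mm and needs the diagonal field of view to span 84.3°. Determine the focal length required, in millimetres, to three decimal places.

Sensor diagonal = √(23.39² + 15.13²) = √776.0090 ≈ 27.8569 mm.
From α = 2·arctan(d/2f) we get f = d / (2·tan(α/2)).
With d = 27.8569 mm and α/2 = 42.15°, tan(α/2) ≈ 0.90516, so f ≈ 27.8569 / 1.81031 ≈ 15.3879 mm.

15.388 mm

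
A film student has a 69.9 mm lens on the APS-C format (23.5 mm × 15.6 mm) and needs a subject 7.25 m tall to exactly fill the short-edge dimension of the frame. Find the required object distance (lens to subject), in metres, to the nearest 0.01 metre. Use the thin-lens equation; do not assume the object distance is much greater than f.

32.56 m

W: 7.25 m = 7250 mm.
Magnification m = h/W = dᵢ/dₒ; combined with 1/f = 1/dₒ + 1/dᵢ this gives dₒ = f·(1 + W/h).
dₒ = 69.9 mm × (1 + 7250/15.6) = 69.9 × 465.7436 ≈ 32555.477 mm = 32.5555 m.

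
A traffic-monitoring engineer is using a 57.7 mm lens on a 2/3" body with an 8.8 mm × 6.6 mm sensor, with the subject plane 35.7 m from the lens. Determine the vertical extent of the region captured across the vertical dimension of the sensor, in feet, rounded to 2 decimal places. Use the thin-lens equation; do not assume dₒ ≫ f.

dₒ: 35.7 m = 35700 mm.
Similar triangles through the lens centre give W/dₒ = h/dᵢ; with 1/f = 1/dₒ + 1/dᵢ this gives W = h·(dₒ − f)/f.
W = 6.6 mm × (35700 − 57.7) / 57.7 = 6.6 × 617.7175 ≈ 4076.936 mm = 4076.936/304.8 ft = 13.3758 ft.

13.38 ft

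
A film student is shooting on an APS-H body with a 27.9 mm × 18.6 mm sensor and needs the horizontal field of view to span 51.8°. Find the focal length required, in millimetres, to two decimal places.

28.73 mm

From α = 2·arctan(w/2f) we get f = w / (2·tan(α/2)).
With w = 27.9 mm and α/2 = 25.9°, tan(α/2) ≈ 0.48557, so f ≈ 27.9 / 0.97115 ≈ 28.7289 mm.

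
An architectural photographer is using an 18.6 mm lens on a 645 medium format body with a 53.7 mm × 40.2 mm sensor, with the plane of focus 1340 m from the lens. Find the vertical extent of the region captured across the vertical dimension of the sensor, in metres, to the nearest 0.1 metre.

2896.1 m

dₒ: 1340 m = 1.34e+06 mm.
Similar triangles through the lens centre give W/dₒ = h/dᵢ; with 1/f = 1/dₒ + 1/dᵢ this gives W = h·(dₒ − f)/f.
W = 40.2 mm × (1.34e+06 − 18.6) / 18.6 = 40.2 × 72042.0108 ≈ 2896088.832 mm = 2896.09 m.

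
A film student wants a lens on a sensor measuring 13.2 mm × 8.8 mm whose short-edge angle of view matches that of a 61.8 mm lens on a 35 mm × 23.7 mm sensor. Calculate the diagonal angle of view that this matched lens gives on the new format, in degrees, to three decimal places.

Equal short-edge AOV ⇒ f₂ = f₁ · 8.8/23.7 = 61.8 × 0.37131 ≈ 22.9468 mm.
Sensor diagonal = √(13.2² + 8.8²) = √251.6800 ≈ 15.8644 mm.
Diagonal AOV on the new format = 2·arctan(15.8644 / (2 × 22.9468)) = 2·arctan(0.34568) ≈ 38.1383°.

38.138°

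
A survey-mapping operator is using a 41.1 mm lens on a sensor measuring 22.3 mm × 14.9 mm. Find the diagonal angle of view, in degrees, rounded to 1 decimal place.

Sensor diagonal = √(22.3² + 14.9²) = √719.3000 ≈ 26.8198 mm.
Angle of view α = 2·arctan(d/2f) with d = 26.8198 mm and f = 41.1 mm.
d/2f = 0.32627; arctan(0.32627) ≈ 18.0702°, so α ≈ 36.1404°.

36.1°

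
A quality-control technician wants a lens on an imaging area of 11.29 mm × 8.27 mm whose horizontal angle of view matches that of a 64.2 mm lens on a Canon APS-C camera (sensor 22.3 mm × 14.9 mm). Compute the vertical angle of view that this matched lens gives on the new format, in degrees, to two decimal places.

Equal horizontal AOV ⇒ f₂ = f₁ · 11.29/22.3 = 64.2 × 0.50628 ≈ 32.5030 mm.
Vertical AOV on the new format = 2·arctan(8.27 / (2 × 32.5030)) = 2·arctan(0.12722) ≈ 14.5003°.

14.50°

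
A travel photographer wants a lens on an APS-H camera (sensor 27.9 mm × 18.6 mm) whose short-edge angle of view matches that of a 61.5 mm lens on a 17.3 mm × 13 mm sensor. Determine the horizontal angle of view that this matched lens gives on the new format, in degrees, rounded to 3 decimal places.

18.017°

Equal short-edge AOV ⇒ f₂ = f₁ · 18.6/13 = 61.5 × 1.43077 ≈ 87.9923 mm.
Horizontal AOV on the new format = 2·arctan(27.9 / (2 × 87.9923)) = 2·arctan(0.15854) ≈ 18.0170°.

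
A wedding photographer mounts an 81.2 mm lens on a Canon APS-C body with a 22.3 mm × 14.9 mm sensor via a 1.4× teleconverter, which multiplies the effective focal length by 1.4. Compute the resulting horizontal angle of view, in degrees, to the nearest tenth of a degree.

Effective focal length f = 81.2 × 1.4 = 113.68 mm.
α = 2·arctan(22.3 / (2 × 113.68)) = 2·arctan(0.09808) ≈ 11.2036°.

11.2°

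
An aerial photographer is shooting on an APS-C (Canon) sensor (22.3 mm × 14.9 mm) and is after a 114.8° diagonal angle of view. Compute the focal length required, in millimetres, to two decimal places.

Sensor diagonal = √(22.3² + 14.9²) = √719.3000 ≈ 26.8198 mm.
From α = 2·arctan(d/2f) we get f = d / (2·tan(α/2)).
With d = 26.8198 mm and α/2 = 57.4°, tan(α/2) ≈ 1.56366, so f ≈ 26.8198 / 3.12731 ≈ 8.5760 mm.

8.58 mm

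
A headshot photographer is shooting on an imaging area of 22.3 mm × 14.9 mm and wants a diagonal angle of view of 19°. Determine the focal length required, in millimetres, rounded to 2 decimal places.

80.13 mm

Sensor diagonal = √(22.3² + 14.9²) = √719.3000 ≈ 26.8198 mm.
From α = 2·arctan(d/2f) we get f = d / (2·tan(α/2)).
With d = 26.8198 mm and α/2 = 9.5°, tan(α/2) ≈ 0.16734, so f ≈ 26.8198 / 0.33469 ≈ 80.1343 mm.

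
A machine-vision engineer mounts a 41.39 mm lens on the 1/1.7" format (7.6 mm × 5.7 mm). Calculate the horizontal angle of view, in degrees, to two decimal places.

10.49°

Angle of view α = 2·arctan(w/2f) with w = 7.6 mm and f = 41.39 mm.
w/2f = 0.09181; arctan(0.09181) ≈ 5.2456°, so α ≈ 10.4912°.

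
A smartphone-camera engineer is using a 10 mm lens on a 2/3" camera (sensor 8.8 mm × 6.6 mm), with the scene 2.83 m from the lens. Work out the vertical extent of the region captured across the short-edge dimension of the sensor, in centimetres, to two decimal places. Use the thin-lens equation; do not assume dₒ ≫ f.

dₒ: 2.83 m = 2830 mm.
Similar triangles through the lens centre give W/dₒ = h/dᵢ; with 1/f = 1/dₒ + 1/dᵢ this gives W = h·(dₒ − f)/f.
W = 6.6 mm × (2830 − 10) / 10 = 6.6 × 282.0000 ≈ 1861.200 mm = 186.12 cm.

186.12 cm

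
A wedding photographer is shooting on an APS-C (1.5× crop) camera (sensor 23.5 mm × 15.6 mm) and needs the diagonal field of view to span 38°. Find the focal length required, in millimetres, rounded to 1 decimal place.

41.0 mm

Sensor diagonal = √(23.5² + 15.6²) = √795.6100 ≈ 28.2066 mm.
From α = 2·arctan(d/2f) we get f = d / (2·tan(α/2)).
With d = 28.2066 mm and α/2 = 19°, tan(α/2) ≈ 0.34433, so f ≈ 28.2066 / 0.68866 ≈ 40.9589 mm.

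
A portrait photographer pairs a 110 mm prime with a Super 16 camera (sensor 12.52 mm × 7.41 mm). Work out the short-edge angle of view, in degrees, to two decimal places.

Angle of view α = 2·arctan(h/2f) with h = 7.41 mm and f = 110 mm.
h/2f = 0.03368; arctan(0.03368) ≈ 1.9291°, so α ≈ 3.8582°.

3.86°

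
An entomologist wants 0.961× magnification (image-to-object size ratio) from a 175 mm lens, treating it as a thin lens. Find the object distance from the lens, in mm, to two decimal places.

With m = dᵢ/dₒ and 1/f = 1/dₒ + 1/dᵢ, substituting dᵢ = m·dₒ gives 1/f = (1 + 1/m)/dₒ, hence dₒ = f·(1 + 1/m).
dₒ = 175 × (1 + 1/0.961) = 175 × 2.04058 ≈ 357.102 mm.

357.10 mm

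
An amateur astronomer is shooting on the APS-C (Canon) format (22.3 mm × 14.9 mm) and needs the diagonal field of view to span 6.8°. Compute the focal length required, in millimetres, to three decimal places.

Sensor diagonal = √(22.3² + 14.9²) = √719.3000 ≈ 26.8198 mm.
From α = 2·arctan(d/2f) we get f = d / (2·tan(α/2)).
With d = 26.8198 mm and α/2 = 3.4°, tan(α/2) ≈ 0.05941, so f ≈ 26.8198 / 0.11882 ≈ 225.7140 mm.

225.714 mm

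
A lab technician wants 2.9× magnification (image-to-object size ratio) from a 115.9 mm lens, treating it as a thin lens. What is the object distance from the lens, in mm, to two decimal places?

155.87 mm

With m = dᵢ/dₒ and 1/f = 1/dₒ + 1/dᵢ, substituting dᵢ = m·dₒ gives 1/f = (1 + 1/m)/dₒ, hence dₒ = f·(1 + 1/m).
dₒ = 115.9 × (1 + 1/2.9) = 115.9 × 1.34483 ≈ 155.866 mm.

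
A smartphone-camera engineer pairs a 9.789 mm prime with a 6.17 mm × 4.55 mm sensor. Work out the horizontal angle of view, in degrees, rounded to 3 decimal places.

34.984°

Angle of view α = 2·arctan(w/2f) with w = 6.17 mm and f = 9.789 mm.
w/2f = 0.31515; arctan(0.31515) ≈ 17.4922°, so α ≈ 34.9845°.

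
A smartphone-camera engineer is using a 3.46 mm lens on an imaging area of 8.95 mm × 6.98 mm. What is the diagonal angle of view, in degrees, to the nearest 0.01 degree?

Sensor diagonal = √(8.95² + 6.98²) = √128.8229 ≈ 11.3500 mm.
Angle of view α = 2·arctan(d/2f) with d = 11.3500 mm and f = 3.46 mm.
d/2f = 1.64018; arctan(1.64018) ≈ 58.6297°, so α ≈ 117.2595°.

117.26°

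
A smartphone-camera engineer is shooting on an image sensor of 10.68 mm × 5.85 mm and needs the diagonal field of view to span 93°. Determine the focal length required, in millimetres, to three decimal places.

5.778 mm

Sensor diagonal = √(10.68² + 5.85²) = √148.2849 ≈ 12.1772 mm.
From α = 2·arctan(d/2f) we get f = d / (2·tan(α/2)).
With d = 12.1772 mm and α/2 = 46.5°, tan(α/2) ≈ 1.05378, so f ≈ 12.1772 / 2.10756 ≈ 5.7779 mm.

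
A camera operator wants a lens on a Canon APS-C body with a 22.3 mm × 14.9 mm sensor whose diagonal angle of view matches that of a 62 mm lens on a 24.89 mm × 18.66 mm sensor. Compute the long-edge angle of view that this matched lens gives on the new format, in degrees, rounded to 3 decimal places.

Sensor diagonal = √(24.89² + 18.66²) = √967.7077 ≈ 31.1080 mm.
Sensor diagonal = √(22.3² + 14.9²) = √719.3000 ≈ 26.8198 mm.
Equal diagonal AOV ⇒ f₂ = f₁ · 26.8198/31.1080 = 62 × 0.86215 ≈ 53.4533 mm.
Long-edge AOV on the new format = 2·arctan(22.3 / (2 × 53.4533)) = 2·arctan(0.20859) ≈ 23.5651°.

23.565°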